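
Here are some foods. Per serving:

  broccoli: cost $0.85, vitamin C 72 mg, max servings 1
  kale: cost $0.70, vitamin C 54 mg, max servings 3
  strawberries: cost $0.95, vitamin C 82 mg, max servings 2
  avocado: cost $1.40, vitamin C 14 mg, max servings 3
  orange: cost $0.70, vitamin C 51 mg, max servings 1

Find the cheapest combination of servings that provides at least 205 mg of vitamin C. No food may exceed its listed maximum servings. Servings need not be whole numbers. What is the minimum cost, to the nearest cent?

$2.38

Cost per mg of vitamin C: strawberries $0.0116, broccoli $0.0118, kale $0.0130, orange $0.0137, avocado $0.1000.
Take 2 servings of strawberries: +164.0 mg vitamin C for $1.90 (total $1.90, still need 41.0 mg).
Take 0.5694 servings of broccoli: +41.0 mg vitamin C for $0.48 (total $2.38, still need 0.0 mg).
Filling from the cheapest source first is optimal under one linear minimum: $2.38.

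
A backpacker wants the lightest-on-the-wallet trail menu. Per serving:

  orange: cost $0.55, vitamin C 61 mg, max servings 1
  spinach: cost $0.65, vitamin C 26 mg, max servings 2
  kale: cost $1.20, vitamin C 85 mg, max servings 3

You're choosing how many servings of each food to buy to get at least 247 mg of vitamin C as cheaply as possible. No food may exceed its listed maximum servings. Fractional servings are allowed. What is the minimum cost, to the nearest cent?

Cost per mg of vitamin C: orange $0.0090, kale $0.0141, spinach $0.0250.
Take 1 serving of orange: +61.0 mg vitamin C for $0.55 (total $0.55, still need 186.0 mg).
Take 2.188 servings of kale: +186.0 mg vitamin C for $2.63 (total $3.18, still need 0.0 mg).
Filling from the cheapest source first is optimal under one linear minimum: $3.18.

$3.18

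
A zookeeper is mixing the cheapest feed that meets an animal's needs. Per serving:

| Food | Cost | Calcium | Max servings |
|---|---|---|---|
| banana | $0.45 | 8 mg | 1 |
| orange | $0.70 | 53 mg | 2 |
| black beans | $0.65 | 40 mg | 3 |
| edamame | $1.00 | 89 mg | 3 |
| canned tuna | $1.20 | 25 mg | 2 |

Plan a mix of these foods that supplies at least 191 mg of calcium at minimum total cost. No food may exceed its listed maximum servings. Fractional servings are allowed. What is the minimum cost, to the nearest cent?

Cost per mg of calcium: edamame $0.0112, orange $0.0132, black beans $0.0163, canned tuna $0.0480, banana $0.0563.
Take 2.146 servings of edamame: +191.0 mg calcium for $2.15 (total $2.15, still need 0.0 mg).
Filling from the cheapest source first is optimal under one linear minimum: $2.15.

$2.15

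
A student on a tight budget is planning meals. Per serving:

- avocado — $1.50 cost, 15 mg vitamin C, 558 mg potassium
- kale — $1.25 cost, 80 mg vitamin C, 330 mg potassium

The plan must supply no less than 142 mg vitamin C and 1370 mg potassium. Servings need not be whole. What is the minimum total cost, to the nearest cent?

At the optimum either one food covers both requirements or two foods hit both targets exactly; no other combination can be cheaper.
avocado only: max(142/15, 1370/558) = 9.467 servings → $14.20.
kale only: max(142/80, 1370/330) = 4.152 servings → $5.19.
avocado + kale with both tight: 1.581 servings and 1.479 servings → $4.22.
So the least-cost plan costs $4.22.

$4.22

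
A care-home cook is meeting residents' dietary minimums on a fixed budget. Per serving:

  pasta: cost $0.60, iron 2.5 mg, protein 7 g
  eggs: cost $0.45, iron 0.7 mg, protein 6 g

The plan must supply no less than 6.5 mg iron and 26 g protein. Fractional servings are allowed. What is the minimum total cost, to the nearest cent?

An LP optimum is at a vertex; with two nutrient constraints at most two foods are used. Check each candidate.
pasta only: max(6.5/2.5, 26/7) = 3.714 servings → $2.23.
eggs only: max(6.5/0.7, 26/6) = 9.286 servings → $4.18.
pasta + eggs with both tight: 2.059 servings and 1.931 servings → $2.10.
So the least-cost plan costs $2.10.

$2.10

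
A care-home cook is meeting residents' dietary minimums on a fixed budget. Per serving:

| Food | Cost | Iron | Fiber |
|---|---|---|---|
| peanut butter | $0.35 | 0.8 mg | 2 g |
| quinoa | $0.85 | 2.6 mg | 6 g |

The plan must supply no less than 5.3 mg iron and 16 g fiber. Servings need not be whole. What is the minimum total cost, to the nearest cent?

$2.27

This is a tiny linear program; its minimum lies at a vertex of the feasible set. List the vertices and price them.
peanut butter only: max(5.3/0.8, 16/2) = 8 servings → $2.80.
quinoa only: max(5.3/2.6, 16/6) = 2.667 servings → $2.27.
peanut butter + quinoa with both targets exact would need a negative amount; discard.
So the least-cost plan costs $2.27.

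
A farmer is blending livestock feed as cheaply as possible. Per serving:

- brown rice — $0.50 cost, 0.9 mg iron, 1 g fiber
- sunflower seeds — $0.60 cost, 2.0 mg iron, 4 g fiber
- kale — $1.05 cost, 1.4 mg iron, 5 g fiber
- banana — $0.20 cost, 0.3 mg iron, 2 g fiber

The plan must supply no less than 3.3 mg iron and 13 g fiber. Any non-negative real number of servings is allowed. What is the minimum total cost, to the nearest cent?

brown rice only: max(3.3/0.9, 13/1) = 13 servings → $6.50.
sunflower seeds only: max(3.3/2.0, 13/4) = 3.25 servings → $1.95.
kale only: max(3.3/1.4, 13/5) = 2.6 servings → $2.73.
banana only: max(3.3/0.3, 13/2) = 11 servings → $2.20.
brown rice + sunflower seeds: the both-tight solution has a negative serving — not a feasible corner.
brown rice + kale with both targets exact would need a negative amount; discard.
brown rice + banana with both tight: 1.8 servings and 5.6 servings → $2.02.
sunflower seeds + kale: intersection lies outside the first quadrant.
sunflower seeds + banana with both tight: 0.9643 servings and 4.571 servings → $1.49.
kale + banana with both tight: 2.077 servings and 1.308 servings → $2.44.
The minimum over all feasible corners is $1.49.

$1.49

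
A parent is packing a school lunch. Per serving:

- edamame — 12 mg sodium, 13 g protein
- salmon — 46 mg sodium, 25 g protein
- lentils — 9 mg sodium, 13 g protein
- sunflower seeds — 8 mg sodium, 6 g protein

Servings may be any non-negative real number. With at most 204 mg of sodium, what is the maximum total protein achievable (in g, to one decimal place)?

Protein per mg sodium: lentils 1.444, edamame 1.083, sunflower seeds 0.75, salmon 0.5435.
With no serving limits, spend the whole sodium allowance on lentils: 204 mg / 9 mg × 13 g = 294.7 g.

294.7 g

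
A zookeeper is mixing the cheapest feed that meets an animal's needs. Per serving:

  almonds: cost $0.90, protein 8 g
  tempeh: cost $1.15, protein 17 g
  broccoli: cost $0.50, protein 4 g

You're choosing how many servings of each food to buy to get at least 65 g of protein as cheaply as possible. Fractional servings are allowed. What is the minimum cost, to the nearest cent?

Cost per g of protein: tempeh $0.0676, almonds $0.1125, broccoli $0.1250.
With no serving limits, use only tempeh: 65 g / 17 g = 3.824 servings × $1.15 = $4.40.

$4.40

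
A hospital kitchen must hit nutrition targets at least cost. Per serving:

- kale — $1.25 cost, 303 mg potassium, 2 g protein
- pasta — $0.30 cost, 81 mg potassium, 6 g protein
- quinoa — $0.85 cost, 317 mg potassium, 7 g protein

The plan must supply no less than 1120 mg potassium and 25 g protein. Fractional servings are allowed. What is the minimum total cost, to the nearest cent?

With two linear requirements the optimum uses one or two foods; enumerate the corners.
kale only: max(1120/303, 25/2) = 12.5 servings → $15.62.
pasta only: max(1120/81, 25/6) = 13.83 servings → $4.15.
quinoa only: max(1120/317, 25/7) = 3.571 servings → $3.04.
kale + pasta with both tight: 2.835 servings and 3.222 servings → $4.51.
kale + quinoa: intersection lies outside the first quadrant.
pasta + quinoa with both tight: 0.06367 servings and 3.517 servings → $3.01.
So the least-cost plan costs $3.01.

$3.01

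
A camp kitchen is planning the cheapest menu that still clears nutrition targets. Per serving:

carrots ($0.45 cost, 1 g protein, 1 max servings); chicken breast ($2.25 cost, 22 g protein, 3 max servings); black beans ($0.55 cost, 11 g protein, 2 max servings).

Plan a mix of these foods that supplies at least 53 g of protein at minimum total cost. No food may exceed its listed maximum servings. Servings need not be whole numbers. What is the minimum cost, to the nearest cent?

$4.27

Cost per g of protein: black beans $0.0500, chicken breast $0.1023, carrots $0.4500.
Take 2 servings of black beans: +22.0 g protein for $1.10 (total $1.10, still need 31.0 g).
Take 1.409 servings of chicken breast: +31.0 g protein for $3.17 (total $4.27, still need 0.0 g).
Greedy by cheapest-per-g is optimal for a single linear constraint, so the minimum cost is $4.27.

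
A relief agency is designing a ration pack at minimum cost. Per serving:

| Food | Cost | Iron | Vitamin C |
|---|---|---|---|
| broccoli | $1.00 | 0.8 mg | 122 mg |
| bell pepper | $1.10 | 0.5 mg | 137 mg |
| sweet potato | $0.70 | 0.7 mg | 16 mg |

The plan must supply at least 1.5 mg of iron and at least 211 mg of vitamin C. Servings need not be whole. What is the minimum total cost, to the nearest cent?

A basic optimal solution has at most two foods positive. Try each food alone and each pair with both targets met exactly.
broccoli only: max(1.5/0.8, 211/122) = 1.875 servings → $1.88.
bell pepper only: max(1.5/0.5, 211/137) = 3 servings → $3.30.
sweet potato only: max(1.5/0.7, 211/16) = 13.19 servings → $9.23.
broccoli + bell pepper with both targets exact would need a negative amount; discard.
broccoli + sweet potato with both tight: 1.704 servings and 0.1956 servings → $1.84.
bell pepper + sweet potato with both tight: 1.407 servings and 1.138 servings → $2.34.
The minimum over all feasible corners is $1.84.

$1.84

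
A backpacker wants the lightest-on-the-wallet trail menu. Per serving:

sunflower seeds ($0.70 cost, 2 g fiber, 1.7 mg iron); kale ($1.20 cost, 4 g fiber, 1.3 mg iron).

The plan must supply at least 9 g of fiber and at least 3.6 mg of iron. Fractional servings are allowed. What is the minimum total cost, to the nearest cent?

$2.76

A basic optimal solution has at most two foods positive. Try each food alone and each pair with both targets met exactly.
sunflower seeds only: max(9/2, 3.6/1.7) = 4.5 servings → $3.15.
kale only: max(9/4, 3.6/1.3) = 2.769 servings → $3.32.
sunflower seeds + kale with both tight: 0.6429 servings and 1.929 servings → $2.76.
Cheapest feasible corner: $2.76.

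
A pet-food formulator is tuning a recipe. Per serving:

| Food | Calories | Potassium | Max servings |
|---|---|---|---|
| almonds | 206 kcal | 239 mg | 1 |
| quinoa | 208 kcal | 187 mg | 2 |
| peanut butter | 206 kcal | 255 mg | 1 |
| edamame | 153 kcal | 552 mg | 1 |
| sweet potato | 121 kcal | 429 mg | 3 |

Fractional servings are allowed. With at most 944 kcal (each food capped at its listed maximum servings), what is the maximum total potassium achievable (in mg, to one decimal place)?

2347.4 mg

Potassium per kcal: edamame 3.608, sweet potato 3.545, peanut butter 1.238, almonds 1.16, quinoa 0.899.
Take 1 serving of edamame: uses 153 kcal, +552.0 mg potassium (running total 552.0 mg).
Take 3 servings of sweet potato: uses 363 kcal, +1287.0 mg potassium (running total 1839.0 mg).
Take 1 serving of peanut butter: uses 206 kcal, +255.0 mg potassium (running total 2094.0 mg).
Take 1 serving of almonds: uses 206 kcal, +239.0 mg potassium (running total 2333.0 mg).
Take 0.07692 servings of quinoa: uses 16 kcal, +14.4 mg potassium (running total 2347.4 mg).
Filling greedily by potassium-per-kcal is optimal for one linear limit, giving 2347.4 mg.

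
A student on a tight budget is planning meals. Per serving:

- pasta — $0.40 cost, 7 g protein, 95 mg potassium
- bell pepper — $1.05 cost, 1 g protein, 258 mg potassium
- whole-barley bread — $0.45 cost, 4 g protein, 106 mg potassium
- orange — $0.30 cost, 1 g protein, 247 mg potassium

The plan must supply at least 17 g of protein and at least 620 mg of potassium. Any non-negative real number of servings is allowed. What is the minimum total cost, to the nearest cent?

$1.38

With two linear requirements the optimum uses one or two foods; enumerate the corners.
pasta only: max(17/7, 620/95) = 6.526 servings → $2.61.
bell pepper only: max(17/1, 620/258) = 17 servings → $17.85.
whole-barley bread only: max(17/4, 620/106) = 5.849 servings → $2.63.
orange only: max(17/1, 620/247) = 17 servings → $5.10.
pasta + bell pepper with both tight: 2.201 servings and 1.593 servings → $2.55.
pasta + whole-barley bread: the both-tight solution has a negative serving — not a feasible corner.
pasta + orange with both tight: 2.19 servings and 1.668 servings → $1.38.
bell pepper + whole-barley bread with both tight: 0.7322 servings and 4.067 servings → $2.60.
bell pepper + orange with both targets exact would need a negative amount; discard.
whole-barley bread + orange with both tight: 4.058 servings and 0.7687 servings → $2.06.
The minimum over all feasible corners is $1.38.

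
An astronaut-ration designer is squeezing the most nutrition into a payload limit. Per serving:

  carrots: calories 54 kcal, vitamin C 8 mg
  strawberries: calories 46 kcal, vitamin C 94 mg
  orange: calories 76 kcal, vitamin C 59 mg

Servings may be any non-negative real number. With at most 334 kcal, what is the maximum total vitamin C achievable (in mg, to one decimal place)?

Vitamin C per kcal: strawberries 2.043, orange 0.7763, carrots 0.1481.
With no serving limits, spend the whole calories allowance on strawberries: 334 kcal / 46 kcal × 94 mg = 682.5 mg.

682.5 mg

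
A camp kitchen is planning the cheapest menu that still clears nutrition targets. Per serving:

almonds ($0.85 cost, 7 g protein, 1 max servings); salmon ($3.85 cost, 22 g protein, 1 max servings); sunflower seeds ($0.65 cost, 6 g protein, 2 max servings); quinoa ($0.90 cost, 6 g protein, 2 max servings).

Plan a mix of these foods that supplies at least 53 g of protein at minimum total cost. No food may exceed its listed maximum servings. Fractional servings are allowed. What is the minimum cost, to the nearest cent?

Cost per g of protein: sunflower seeds $0.1083, almonds $0.1214, quinoa $0.1500, salmon $0.1750.
Take 2 servings of sunflower seeds: +12.0 g protein for $1.30 (total $1.30, still need 41.0 g).
Take 1 serving of almonds: +7.0 g protein for $0.85 (total $2.15, still need 34.0 g).
Take 2 servings of quinoa: +12.0 g protein for $1.80 (total $3.95, still need 22.0 g).
Take 1 serving of salmon: +22.0 g protein for $3.85 (total $7.80, still need 0.0 g).
Filling from the cheapest source first is optimal under one linear minimum: $7.80.

$7.80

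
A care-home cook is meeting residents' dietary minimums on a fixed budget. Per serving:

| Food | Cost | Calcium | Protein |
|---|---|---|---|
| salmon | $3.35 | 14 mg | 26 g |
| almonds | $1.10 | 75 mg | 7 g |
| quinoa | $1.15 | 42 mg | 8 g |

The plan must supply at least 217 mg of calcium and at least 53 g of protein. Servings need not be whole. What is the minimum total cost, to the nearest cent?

The cheapest plan sits at a corner of the feasible region — with two constraints it uses at most two foods.
salmon only: max(217/14, 53/26) = 15.5 servings → $51.92.
almonds only: max(217/75, 53/7) = 7.571 servings → $8.33.
quinoa only: max(217/42, 53/8) = 6.625 servings → $7.62.
salmon + almonds with both tight: 1.326 servings and 2.646 servings → $7.35.
salmon + quinoa with both tight: 0.5 servings and 5 servings → $7.42.
almonds + quinoa: the both-tight solution has a negative serving — not a feasible corner.
So the least-cost plan costs $7.35.

$7.35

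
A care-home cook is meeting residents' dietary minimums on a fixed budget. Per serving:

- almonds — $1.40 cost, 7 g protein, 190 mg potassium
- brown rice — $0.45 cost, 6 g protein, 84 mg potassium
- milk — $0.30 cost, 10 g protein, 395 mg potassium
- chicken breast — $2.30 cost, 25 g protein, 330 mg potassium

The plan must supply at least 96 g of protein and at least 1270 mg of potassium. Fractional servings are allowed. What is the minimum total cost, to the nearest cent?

$2.88

Compare the cost at each extreme point of the feasible region.
almonds only: max(96/7, 1270/190) = 13.71 servings → $19.20.
brown rice only: max(96/6, 1270/84) = 16 servings → $7.20.
milk only: max(96/10, 1270/395) = 9.6 servings → $2.88.
chicken breast only: max(96/25, 1270/330) = 3.848 servings → $8.85.
almonds + brown rice: the both-tight solution has a negative serving — not a feasible corner.
almonds + milk with both targets exact would need a negative amount; discard.
almonds + chicken breast with both tight: 0.02869 servings and 3.832 servings → $8.85.
brown rice + milk with both targets exact would need a negative amount; discard.
brown rice + chicken breast with both tight: 0.5833 servings and 3.7 servings → $8.77.
milk + chicken breast with both tight: 0.01065 servings and 3.836 servings → $8.83.
Cheapest feasible corner: $2.88.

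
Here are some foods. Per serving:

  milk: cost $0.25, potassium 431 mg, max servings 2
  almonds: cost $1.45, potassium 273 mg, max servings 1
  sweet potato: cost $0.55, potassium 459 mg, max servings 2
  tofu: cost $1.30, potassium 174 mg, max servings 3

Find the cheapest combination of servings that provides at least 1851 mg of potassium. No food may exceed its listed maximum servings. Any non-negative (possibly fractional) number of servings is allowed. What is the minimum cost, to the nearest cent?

Cost per mg of potassium: milk $0.0006, sweet potato $0.0012, almonds $0.0053, tofu $0.0075.
Take 2 servings of milk: +862.0 mg potassium for $0.50 (total $0.50, still need 989.0 mg).
Take 2 servings of sweet potato: +918.0 mg potassium for $1.10 (total $1.60, still need 71.0 mg).
Take 0.2601 servings of almonds: +71.0 mg potassium for $0.38 (total $1.98, still need 0.0 mg).
Greedy by cheapest-per-mg is optimal for a single linear constraint, so the minimum cost is $1.98.

$1.98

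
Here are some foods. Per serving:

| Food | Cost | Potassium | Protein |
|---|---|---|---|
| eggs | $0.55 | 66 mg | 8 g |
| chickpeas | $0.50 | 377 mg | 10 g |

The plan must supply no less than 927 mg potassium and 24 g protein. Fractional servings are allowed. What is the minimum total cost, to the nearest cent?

An LP optimum is at a vertex; with two nutrient constraints at most two foods are used. Check each candidate.
eggs only: max(927/66, 24/8) = 14.05 servings → $7.72.
chickpeas only: max(927/377, 24/10) = 2.459 servings → $1.23.
eggs + chickpeas: the both-tight solution has a negative serving — not a feasible corner.
The minimum over all feasible corners is $1.23.

$1.23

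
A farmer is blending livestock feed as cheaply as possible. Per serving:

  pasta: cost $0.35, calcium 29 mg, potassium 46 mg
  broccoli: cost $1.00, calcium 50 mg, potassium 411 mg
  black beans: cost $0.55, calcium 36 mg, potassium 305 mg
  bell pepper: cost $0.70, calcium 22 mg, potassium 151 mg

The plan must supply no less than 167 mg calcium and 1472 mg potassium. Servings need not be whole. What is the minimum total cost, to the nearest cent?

Two binding constraints pin down two serving amounts, so the optimal mix uses at most two foods. The candidates are each food alone (scaled to the tighter of calcium/potassium) and each pair with both constraints tight.
pasta only: max(167/29, 1472/46) = 32 servings → $11.20.
broccoli only: max(167/50, 1472/411) = 3.582 servings → $3.58.
black beans only: max(167/36, 1472/305) = 4.826 servings → $2.65.
bell pepper only: max(167/22, 1472/151) = 9.748 servings → $6.82.
pasta + broccoli with both targets exact would need a negative amount; discard.
pasta + black beans: intersection lies outside the first quadrant.
pasta + bell pepper with both targets exact would need a negative amount; discard.
broccoli + black beans: intersection lies outside the first quadrant.
broccoli + bell pepper: the both-tight solution has a negative serving — not a feasible corner.
black beans + bell pepper: the both-tight solution has a negative serving — not a feasible corner.
Cheapest feasible corner: $2.65.

$2.65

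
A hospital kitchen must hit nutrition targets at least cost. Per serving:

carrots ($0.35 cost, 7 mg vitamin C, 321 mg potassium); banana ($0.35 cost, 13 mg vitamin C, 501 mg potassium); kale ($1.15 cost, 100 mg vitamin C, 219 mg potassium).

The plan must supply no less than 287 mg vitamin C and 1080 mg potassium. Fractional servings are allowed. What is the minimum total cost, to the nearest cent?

The cheapest plan sits at a corner of the feasible region — with two constraints it uses at most two foods.
carrots only: max(287/7, 1080/321) = 41 servings → $14.35.
banana only: max(287/13, 1080/501) = 22.08 servings → $7.73.
kale only: max(287/100, 1080/219) = 4.932 servings → $5.67.
carrots + banana: the both-tight solution has a negative serving — not a feasible corner.
carrots + kale with both tight: 1.477 servings and 2.767 servings → $3.70.
banana + kale with both tight: 0.9554 servings and 2.746 servings → $3.49.
The minimum over all feasible corners is $3.49.

$3.49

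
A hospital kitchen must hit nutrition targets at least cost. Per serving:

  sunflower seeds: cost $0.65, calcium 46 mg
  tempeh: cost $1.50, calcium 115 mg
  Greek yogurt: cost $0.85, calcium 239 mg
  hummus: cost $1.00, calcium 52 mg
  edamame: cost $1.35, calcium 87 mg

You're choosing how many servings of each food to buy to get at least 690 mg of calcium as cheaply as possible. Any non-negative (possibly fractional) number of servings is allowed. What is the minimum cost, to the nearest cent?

$2.45

Cost per mg of calcium: Greek yogurt $0.0036, tempeh $0.0130, sunflower seeds $0.0141, edamame $0.0155, hummus $0.0192.
With no serving limits, use only Greek yogurt: 690 mg / 239 mg = 2.887 servings × $0.85 = $2.45.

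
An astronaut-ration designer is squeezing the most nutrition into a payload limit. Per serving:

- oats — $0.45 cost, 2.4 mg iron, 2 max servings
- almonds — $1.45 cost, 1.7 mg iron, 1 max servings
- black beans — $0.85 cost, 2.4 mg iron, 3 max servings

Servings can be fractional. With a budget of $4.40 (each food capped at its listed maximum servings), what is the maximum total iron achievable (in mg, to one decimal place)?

Iron per dollar: oats 5.333, black beans 2.824, almonds 1.172.
Take 2 servings of oats: spends $0.90, +4.8 mg iron (running total 4.8 mg).
Take 3 servings of black beans: spends $2.55, +7.2 mg iron (running total 12.0 mg).
Take 0.6552 servings of almonds: spends $0.95, +1.1 mg iron (running total 13.1 mg).
Filling greedily by iron-per-dollar is optimal for one linear limit, giving 13.1 mg.

13.1 mg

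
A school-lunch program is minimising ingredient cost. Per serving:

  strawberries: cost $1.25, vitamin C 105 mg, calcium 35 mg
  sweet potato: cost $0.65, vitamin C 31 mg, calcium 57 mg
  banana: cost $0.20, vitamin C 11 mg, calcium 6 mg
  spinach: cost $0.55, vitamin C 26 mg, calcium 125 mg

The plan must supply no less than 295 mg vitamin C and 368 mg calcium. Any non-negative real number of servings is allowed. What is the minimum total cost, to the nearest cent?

This is a tiny linear program; its minimum lies at a vertex of the feasible set. List the vertices and price them.
strawberries only: max(295/105, 368/35) = 10.51 servings → $13.14.
sweet potato only: max(295/31, 368/57) = 9.516 servings → $6.19.
banana only: max(295/11, 368/6) = 61.33 servings → $12.27.
spinach only: max(295/26, 368/125) = 11.35 servings → $6.24.
strawberries + sweet potato with both tight: 1.103 servings and 5.779 servings → $5.14.
strawberries + banana with both targets exact would need a negative amount; discard.
strawberries + spinach with both tight: 2.236 servings and 2.318 servings → $4.07.
sweet potato + banana with both tight: 5.166 servings and 12.26 servings → $5.81.
sweet potato + spinach with both targets exact would need a negative amount; discard.
banana + spinach with both tight: 22.4 servings and 1.869 servings → $5.51.
The minimum over all feasible corners is $4.07.

$4.07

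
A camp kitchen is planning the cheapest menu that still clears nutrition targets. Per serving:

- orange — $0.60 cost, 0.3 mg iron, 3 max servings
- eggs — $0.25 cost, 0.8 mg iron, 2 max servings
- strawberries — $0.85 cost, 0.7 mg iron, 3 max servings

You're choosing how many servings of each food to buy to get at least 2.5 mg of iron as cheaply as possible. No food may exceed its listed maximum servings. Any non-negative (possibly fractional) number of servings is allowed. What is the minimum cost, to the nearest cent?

Cost per mg of iron: eggs $0.3125, strawberries $1.2143, orange $2.0000.
Take 2 servings of eggs: +1.6 mg iron for $0.50 (total $0.50, still need 0.9 mg).
Take 1.286 servings of strawberries: +0.9 mg iron for $1.09 (total $1.59, still need 0.0 mg).
Filling from the cheapest source first is optimal under one linear minimum: $1.59.

$1.59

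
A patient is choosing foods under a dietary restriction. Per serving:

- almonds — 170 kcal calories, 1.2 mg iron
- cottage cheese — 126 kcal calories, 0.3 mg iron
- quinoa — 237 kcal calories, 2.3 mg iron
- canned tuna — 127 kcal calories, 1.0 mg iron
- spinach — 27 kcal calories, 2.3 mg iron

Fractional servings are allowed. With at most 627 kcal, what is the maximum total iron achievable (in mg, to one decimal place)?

53.4 mg

Iron per kcal: spinach 0.08519, quinoa 0.009705, canned tuna 0.007874, almonds 0.007059, cottage cheese 0.002381.
With no serving limits, spend the whole calories allowance on spinach: 627 kcal / 27 kcal × 2.3 mg = 53.4 mg.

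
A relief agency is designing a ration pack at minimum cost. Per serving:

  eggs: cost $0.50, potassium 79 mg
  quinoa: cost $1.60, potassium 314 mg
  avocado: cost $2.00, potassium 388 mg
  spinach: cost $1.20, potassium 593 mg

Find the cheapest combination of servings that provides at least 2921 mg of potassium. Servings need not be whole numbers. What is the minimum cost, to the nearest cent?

$5.91

Cost per mg of potassium: spinach $0.0020, quinoa $0.0051, avocado $0.0052, eggs $0.0063.
With no serving limits, use only spinach: 2921 mg / 593 mg = 4.926 servings × $1.20 = $5.91.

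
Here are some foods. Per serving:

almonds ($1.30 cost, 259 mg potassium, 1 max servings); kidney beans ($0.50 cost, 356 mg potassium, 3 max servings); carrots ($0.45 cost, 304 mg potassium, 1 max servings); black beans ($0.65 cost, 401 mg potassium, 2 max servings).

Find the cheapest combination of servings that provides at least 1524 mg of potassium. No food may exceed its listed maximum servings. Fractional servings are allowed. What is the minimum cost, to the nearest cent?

Cost per mg of potassium: kidney beans $0.0014, carrots $0.0015, black beans $0.0016, almonds $0.0050.
Take 3 servings of kidney beans: +1068.0 mg potassium for $1.50 (total $1.50, still need 456.0 mg).
Take 1 serving of carrots: +304.0 mg potassium for $0.45 (total $1.95, still need 152.0 mg).
Take 0.3791 servings of black beans: +152.0 mg potassium for $0.25 (total $2.20, still need 0.0 mg).
Filling from the cheapest source first is optimal under one linear minimum: $2.20.

$2.20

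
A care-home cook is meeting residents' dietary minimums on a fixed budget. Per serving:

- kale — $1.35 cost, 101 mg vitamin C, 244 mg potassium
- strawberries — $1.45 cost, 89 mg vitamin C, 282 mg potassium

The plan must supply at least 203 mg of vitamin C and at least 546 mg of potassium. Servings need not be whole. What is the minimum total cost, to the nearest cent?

For a min-cost LP with two ≥-constraints, a basic feasible solution has at most two positive variables.
kale only: max(203/101, 546/244) = 2.238 servings → $3.02.
strawberries only: max(203/89, 546/282) = 2.281 servings → $3.31.
kale + strawberries with both tight: 1.279 servings and 0.8297 servings → $2.93.
The minimum over all feasible corners is $2.93.

$2.93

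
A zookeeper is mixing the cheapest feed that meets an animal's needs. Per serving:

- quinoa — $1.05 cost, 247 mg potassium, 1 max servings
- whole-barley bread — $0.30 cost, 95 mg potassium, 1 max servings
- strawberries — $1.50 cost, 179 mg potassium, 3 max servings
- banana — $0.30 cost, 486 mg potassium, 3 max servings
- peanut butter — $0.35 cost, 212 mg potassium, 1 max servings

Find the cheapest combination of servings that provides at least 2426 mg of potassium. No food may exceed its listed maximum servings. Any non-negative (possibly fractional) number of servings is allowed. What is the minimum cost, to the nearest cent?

Cost per mg of potassium: banana $0.0006, peanut butter $0.0017, whole-barley bread $0.0032, quinoa $0.0043, strawberries $0.0084.
Take 3 servings of banana: +1458.0 mg potassium for $0.90 (total $0.90, still need 968.0 mg).
Take 1 serving of peanut butter: +212.0 mg potassium for $0.35 (total $1.25, still need 756.0 mg).
Take 1 serving of whole-barley bread: +95.0 mg potassium for $0.30 (total $1.55, still need 661.0 mg).
Take 1 serving of quinoa: +247.0 mg potassium for $1.05 (total $2.60, still need 414.0 mg).
Take 2.313 servings of strawberries: +414.0 mg potassium for $3.47 (total $6.07, still need 0.0 mg).
Greedy by cheapest-per-mg is optimal for a single linear constraint, so the minimum cost is $6.07.

$6.07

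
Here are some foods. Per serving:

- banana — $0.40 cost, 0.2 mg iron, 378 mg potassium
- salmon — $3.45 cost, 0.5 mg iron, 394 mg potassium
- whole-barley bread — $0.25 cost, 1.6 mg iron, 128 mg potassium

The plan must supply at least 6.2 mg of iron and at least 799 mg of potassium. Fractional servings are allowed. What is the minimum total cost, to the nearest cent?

Minimising a linear cost over {iron ≥ 6.2, potassium ≥ 799, servings ≥ 0} — the optimum is at a vertex, using one or two foods.
banana only: max(6.2/0.2, 799/378) = 31 servings → $12.40.
salmon only: max(6.2/0.5, 799/394) = 12.4 servings → $42.78.
whole-barley bread only: max(6.2/1.6, 799/128) = 6.242 servings → $1.56.
banana + salmon with both targets exact would need a negative amount; discard.
banana + whole-barley bread with both tight: 0.837 servings and 3.77 servings → $1.28.
salmon + whole-barley bread with both tight: 0.8559 servings and 3.608 servings → $3.85.
So the least-cost plan costs $1.28.

$1.28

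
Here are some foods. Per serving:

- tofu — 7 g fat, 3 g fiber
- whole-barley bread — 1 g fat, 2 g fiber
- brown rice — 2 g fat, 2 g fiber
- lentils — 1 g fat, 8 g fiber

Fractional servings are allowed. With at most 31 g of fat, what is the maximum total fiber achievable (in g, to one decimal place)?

248.0 g

Fiber per g fat: lentils 8, whole-barley bread 2, brown rice 1, tofu 0.4286.
With no serving limits, spend the whole fat allowance on lentils: 31 g / 1 g × 8 g = 248.0 g.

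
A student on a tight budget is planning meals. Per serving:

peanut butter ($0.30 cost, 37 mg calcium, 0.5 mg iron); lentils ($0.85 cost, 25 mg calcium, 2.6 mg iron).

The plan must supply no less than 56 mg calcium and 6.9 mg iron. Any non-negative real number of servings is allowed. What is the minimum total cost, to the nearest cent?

$2.26

Minimising a linear cost over {calcium ≥ 56, iron ≥ 6.9, servings ≥ 0} — the optimum is at a vertex, using one or two foods.
peanut butter only: max(56/37, 6.9/0.5) = 13.8 servings → $4.14.
lentils only: max(56/25, 6.9/2.6) = 2.654 servings → $2.26.
peanut butter + lentils: the both-tight solution has a negative serving — not a feasible corner.
Cheapest feasible corner: $2.26.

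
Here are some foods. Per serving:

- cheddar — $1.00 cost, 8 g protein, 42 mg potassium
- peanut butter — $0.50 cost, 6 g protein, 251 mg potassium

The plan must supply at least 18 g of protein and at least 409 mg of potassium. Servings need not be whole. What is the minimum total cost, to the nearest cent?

An LP optimum is at a vertex; with two nutrient constraints at most two foods are used. Check each candidate.
cheddar only: max(18/8, 409/42) = 9.738 servings → $9.74.
peanut butter only: max(18/6, 409/251) = 3 servings → $1.50.
cheddar + peanut butter with both tight: 1.175 servings and 1.433 servings → $1.89.
So the least-cost plan costs $1.50.

$1.50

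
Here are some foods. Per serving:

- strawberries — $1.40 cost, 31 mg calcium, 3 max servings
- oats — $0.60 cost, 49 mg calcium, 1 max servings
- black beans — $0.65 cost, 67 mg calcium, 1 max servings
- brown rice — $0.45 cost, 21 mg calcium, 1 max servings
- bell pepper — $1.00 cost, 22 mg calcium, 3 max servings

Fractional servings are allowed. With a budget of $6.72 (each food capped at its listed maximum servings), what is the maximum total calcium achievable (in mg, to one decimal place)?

Calcium per dollar: black beans 103.1, oats 81.67, brown rice 46.67, strawberries 22.14, bell pepper 22.
Take 1 serving of black beans: spends $0.65, +67.0 mg calcium (running total 67.0 mg).
Take 1 serving of oats: spends $0.60, +49.0 mg calcium (running total 116.0 mg).
Take 1 serving of brown rice: spends $0.45, +21.0 mg calcium (running total 137.0 mg).
Take 3 servings of strawberries: spends $4.20, +93.0 mg calcium (running total 230.0 mg).
Take 0.82 servings of bell pepper: spends $0.82, +18.0 mg calcium (running total 248.0 mg).
Greedy by best ratio exhausts the cost allowance optimally: 248.0 mg.

248.0 mg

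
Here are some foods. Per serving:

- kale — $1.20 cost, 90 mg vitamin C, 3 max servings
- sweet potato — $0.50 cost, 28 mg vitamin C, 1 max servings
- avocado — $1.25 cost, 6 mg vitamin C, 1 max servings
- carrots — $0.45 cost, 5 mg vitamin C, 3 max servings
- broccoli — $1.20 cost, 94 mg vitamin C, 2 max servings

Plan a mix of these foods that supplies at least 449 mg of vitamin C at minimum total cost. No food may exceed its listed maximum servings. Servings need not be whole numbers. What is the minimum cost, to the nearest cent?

$5.88

Cost per mg of vitamin C: broccoli $0.0128, kale $0.0133, sweet potato $0.0179, carrots $0.0900, avocado $0.2083.
Take 2 servings of broccoli: +188.0 mg vitamin C for $2.40 (total $2.40, still need 261.0 mg).
Take 2.9 servings of kale: +261.0 mg vitamin C for $3.48 (total $5.88, still need 0.0 mg).
Greedy by cheapest-per-mg is optimal for a single linear constraint, so the minimum cost is $5.88.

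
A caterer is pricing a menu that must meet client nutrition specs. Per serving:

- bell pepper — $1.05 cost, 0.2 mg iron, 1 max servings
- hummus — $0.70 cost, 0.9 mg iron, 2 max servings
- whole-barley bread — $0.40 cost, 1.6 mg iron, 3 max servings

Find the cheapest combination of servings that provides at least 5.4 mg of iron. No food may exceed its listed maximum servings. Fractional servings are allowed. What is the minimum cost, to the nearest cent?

$1.67

Cost per mg of iron: whole-barley bread $0.2500, hummus $0.7778, bell pepper $5.2500.
Take 3 servings of whole-barley bread: +4.8 mg iron for $1.20 (total $1.20, still need 0.6 mg).
Take 0.6667 servings of hummus: +0.6 mg iron for $0.47 (total $1.67, still need 0.0 mg).
Filling from the cheapest source first is optimal under one linear minimum: $1.67.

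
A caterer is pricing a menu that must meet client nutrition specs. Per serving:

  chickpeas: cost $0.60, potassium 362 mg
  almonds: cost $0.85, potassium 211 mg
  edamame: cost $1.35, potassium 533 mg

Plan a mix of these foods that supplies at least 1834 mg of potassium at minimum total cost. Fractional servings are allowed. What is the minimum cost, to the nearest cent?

Cost per mg of potassium: chickpeas $0.0017, edamame $0.0025, almonds $0.0040.
With no serving limits, use only chickpeas: 1834 mg / 362 mg = 5.066 servings × $0.60 = $3.04.

$3.04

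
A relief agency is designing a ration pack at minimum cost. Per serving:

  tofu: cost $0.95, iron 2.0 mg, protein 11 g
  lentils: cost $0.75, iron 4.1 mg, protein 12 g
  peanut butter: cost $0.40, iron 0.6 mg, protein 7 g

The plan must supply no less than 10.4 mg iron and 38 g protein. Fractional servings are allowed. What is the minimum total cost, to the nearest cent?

$2.32

tofu only: max(10.4/2.0, 38/11) = 5.2 servings → $4.94.
lentils only: max(10.4/4.1, 38/12) = 3.167 servings → $2.38.
peanut butter only: max(10.4/0.6, 38/7) = 17.33 servings → $6.93.
tofu + lentils with both tight: 1.469 servings and 1.82 servings → $2.76.
tofu + peanut butter: intersection lies outside the first quadrant.
lentils + peanut butter with both tight: 2.326 servings and 1.442 servings → $2.32.
So the least-cost plan costs $2.32.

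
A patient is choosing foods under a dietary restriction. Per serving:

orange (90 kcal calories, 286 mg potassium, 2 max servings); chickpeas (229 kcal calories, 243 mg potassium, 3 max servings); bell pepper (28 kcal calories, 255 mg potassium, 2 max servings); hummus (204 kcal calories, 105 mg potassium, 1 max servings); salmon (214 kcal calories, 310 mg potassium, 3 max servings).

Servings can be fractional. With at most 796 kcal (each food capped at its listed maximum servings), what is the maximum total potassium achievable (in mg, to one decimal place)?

Potassium per kcal: bell pepper 9.107, orange 3.178, salmon 1.449, chickpeas 1.061, hummus 0.5147.
Take 2 servings of bell pepper: uses 56 kcal, +510.0 mg potassium (running total 510.0 mg).
Take 2 servings of orange: uses 180 kcal, +572.0 mg potassium (running total 1082.0 mg).
Take 2.617 servings of salmon: uses 560 kcal, +811.2 mg potassium (running total 1893.2 mg).
Filling greedily by potassium-per-kcal is optimal for one linear limit, giving 1893.2 mg.

1893.2 mg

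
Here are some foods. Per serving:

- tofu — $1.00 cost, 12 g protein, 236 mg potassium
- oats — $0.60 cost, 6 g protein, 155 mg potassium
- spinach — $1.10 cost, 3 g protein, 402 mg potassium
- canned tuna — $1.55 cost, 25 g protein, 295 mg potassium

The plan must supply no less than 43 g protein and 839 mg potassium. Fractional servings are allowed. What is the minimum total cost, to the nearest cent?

An LP optimum is at a vertex; with two nutrient constraints at most two foods are used. Check each candidate.
tofu only: max(43/12, 839/236) = 3.583 servings → $3.58.
oats only: max(43/6, 839/155) = 7.167 servings → $4.30.
spinach only: max(43/3, 839/402) = 14.33 servings → $15.77.
canned tuna only: max(43/25, 839/295) = 2.844 servings → $4.41.
tofu + oats: the both-tight solution has a negative serving — not a feasible corner.
tofu + spinach: the both-tight solution has a negative serving — not a feasible corner.
tofu + canned tuna with both tight: 3.513 servings and 0.0339 servings → $3.57.
oats + spinach: the both-tight solution has a negative serving — not a feasible corner.
oats + canned tuna with both tight: 3.938 servings and 0.7748 servings → $3.56.
spinach + canned tuna with both tight: 0.9045 servings and 1.611 servings → $3.49.
The minimum over all feasible corners is $3.49.

$3.49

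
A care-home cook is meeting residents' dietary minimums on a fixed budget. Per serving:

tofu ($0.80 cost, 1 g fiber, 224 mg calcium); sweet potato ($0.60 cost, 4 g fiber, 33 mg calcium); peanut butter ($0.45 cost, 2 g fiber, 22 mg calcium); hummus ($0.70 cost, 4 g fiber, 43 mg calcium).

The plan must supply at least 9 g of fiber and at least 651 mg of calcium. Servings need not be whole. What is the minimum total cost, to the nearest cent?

$3.09

tofu only: max(9/1, 651/224) = 9 servings → $7.20.
sweet potato only: max(9/4, 651/33) = 19.73 servings → $11.84.
peanut butter only: max(9/2, 651/22) = 29.59 servings → $13.32.
hummus only: max(9/4, 651/43) = 15.14 servings → $10.60.
tofu + sweet potato with both tight: 2.673 servings and 1.582 servings → $3.09.
tofu + peanut butter with both tight: 2.592 servings and 3.204 servings → $3.52.
tofu + hummus with both tight: 2.599 servings and 1.6 servings → $3.20.
sweet potato + peanut butter: intersection lies outside the first quadrant.
sweet potato + hummus with both targets exact would need a negative amount; discard.
peanut butter + hummus: the both-tight solution has a negative serving — not a feasible corner.
The minimum over all feasible corners is $3.09.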